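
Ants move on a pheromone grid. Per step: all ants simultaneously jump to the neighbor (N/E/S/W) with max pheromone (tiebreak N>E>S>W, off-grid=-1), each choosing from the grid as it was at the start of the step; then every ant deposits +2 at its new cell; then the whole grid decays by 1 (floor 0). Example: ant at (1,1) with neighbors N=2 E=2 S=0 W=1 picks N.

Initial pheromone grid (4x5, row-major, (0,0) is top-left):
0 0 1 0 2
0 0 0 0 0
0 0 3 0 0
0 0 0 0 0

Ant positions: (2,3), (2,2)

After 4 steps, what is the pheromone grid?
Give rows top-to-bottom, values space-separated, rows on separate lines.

After step 1: ants at (2,2),(1,2)
  0 0 0 0 1
  0 0 1 0 0
  0 0 4 0 0
  0 0 0 0 0
After step 2: ants at (1,2),(2,2)
  0 0 0 0 0
  0 0 2 0 0
  0 0 5 0 0
  0 0 0 0 0
After step 3: ants at (2,2),(1,2)
  0 0 0 0 0
  0 0 3 0 0
  0 0 6 0 0
  0 0 0 0 0
After step 4: ants at (1,2),(2,2)
  0 0 0 0 0
  0 0 4 0 0
  0 0 7 0 0
  0 0 0 0 0

0 0 0 0 0
0 0 4 0 0
0 0 7 0 0
0 0 0 0 0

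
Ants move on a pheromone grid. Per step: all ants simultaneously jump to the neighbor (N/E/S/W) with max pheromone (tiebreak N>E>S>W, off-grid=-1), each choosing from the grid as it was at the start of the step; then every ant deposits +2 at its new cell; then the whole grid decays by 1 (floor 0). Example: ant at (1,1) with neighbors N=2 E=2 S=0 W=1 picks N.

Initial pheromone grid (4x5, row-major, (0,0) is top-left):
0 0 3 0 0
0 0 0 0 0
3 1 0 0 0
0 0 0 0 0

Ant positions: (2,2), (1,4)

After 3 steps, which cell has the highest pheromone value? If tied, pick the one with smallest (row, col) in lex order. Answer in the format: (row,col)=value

Step 1: ant0:(2,2)->W->(2,1) | ant1:(1,4)->N->(0,4)
  grid max=2 at (0,2)
Step 2: ant0:(2,1)->W->(2,0) | ant1:(0,4)->S->(1,4)
  grid max=3 at (2,0)
Step 3: ant0:(2,0)->E->(2,1) | ant1:(1,4)->N->(0,4)
  grid max=2 at (2,0)
Final grid:
  0 0 0 0 1
  0 0 0 0 0
  2 2 0 0 0
  0 0 0 0 0
Max pheromone 2 at (2,0)

Answer: (2,0)=2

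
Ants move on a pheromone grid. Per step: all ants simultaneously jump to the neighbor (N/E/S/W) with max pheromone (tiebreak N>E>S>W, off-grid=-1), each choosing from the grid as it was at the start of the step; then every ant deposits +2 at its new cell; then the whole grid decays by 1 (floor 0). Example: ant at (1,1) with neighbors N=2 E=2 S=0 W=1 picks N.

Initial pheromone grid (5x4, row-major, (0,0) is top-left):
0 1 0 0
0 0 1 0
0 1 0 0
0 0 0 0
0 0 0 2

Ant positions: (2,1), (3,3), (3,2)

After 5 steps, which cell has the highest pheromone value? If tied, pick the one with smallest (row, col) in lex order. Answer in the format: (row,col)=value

Answer: (0,2)=5

Derivation:
Step 1: ant0:(2,1)->N->(1,1) | ant1:(3,3)->S->(4,3) | ant2:(3,2)->N->(2,2)
  grid max=3 at (4,3)
Step 2: ant0:(1,1)->N->(0,1) | ant1:(4,3)->N->(3,3) | ant2:(2,2)->N->(1,2)
  grid max=2 at (4,3)
Step 3: ant0:(0,1)->E->(0,2) | ant1:(3,3)->S->(4,3) | ant2:(1,2)->N->(0,2)
  grid max=3 at (0,2)
Step 4: ant0:(0,2)->E->(0,3) | ant1:(4,3)->N->(3,3) | ant2:(0,2)->E->(0,3)
  grid max=3 at (0,3)
Step 5: ant0:(0,3)->W->(0,2) | ant1:(3,3)->S->(4,3) | ant2:(0,3)->W->(0,2)
  grid max=5 at (0,2)
Final grid:
  0 0 5 2
  0 0 0 0
  0 0 0 0
  0 0 0 0
  0 0 0 3
Max pheromone 5 at (0,2)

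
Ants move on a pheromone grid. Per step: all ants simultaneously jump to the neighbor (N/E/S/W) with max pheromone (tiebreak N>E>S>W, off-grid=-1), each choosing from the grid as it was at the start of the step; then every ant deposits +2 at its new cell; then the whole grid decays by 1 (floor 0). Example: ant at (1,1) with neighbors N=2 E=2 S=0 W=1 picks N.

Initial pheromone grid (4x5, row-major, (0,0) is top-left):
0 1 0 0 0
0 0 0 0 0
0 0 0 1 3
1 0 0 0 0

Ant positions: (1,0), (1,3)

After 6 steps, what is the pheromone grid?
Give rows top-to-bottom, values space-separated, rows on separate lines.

After step 1: ants at (0,0),(2,3)
  1 0 0 0 0
  0 0 0 0 0
  0 0 0 2 2
  0 0 0 0 0
After step 2: ants at (0,1),(2,4)
  0 1 0 0 0
  0 0 0 0 0
  0 0 0 1 3
  0 0 0 0 0
After step 3: ants at (0,2),(2,3)
  0 0 1 0 0
  0 0 0 0 0
  0 0 0 2 2
  0 0 0 0 0
After step 4: ants at (0,3),(2,4)
  0 0 0 1 0
  0 0 0 0 0
  0 0 0 1 3
  0 0 0 0 0
After step 5: ants at (0,4),(2,3)
  0 0 0 0 1
  0 0 0 0 0
  0 0 0 2 2
  0 0 0 0 0
After step 6: ants at (1,4),(2,4)
  0 0 0 0 0
  0 0 0 0 1
  0 0 0 1 3
  0 0 0 0 0

0 0 0 0 0
0 0 0 0 1
0 0 0 1 3
0 0 0 0 0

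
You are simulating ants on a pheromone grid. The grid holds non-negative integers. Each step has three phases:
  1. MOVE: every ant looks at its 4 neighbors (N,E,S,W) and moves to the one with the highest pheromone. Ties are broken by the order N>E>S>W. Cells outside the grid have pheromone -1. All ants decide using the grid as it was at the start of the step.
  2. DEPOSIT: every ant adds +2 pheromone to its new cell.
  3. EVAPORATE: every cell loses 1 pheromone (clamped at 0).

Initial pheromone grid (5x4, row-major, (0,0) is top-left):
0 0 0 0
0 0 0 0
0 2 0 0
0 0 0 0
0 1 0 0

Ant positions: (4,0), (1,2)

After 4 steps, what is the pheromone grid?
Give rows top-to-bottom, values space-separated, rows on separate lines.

After step 1: ants at (4,1),(0,2)
  0 0 1 0
  0 0 0 0
  0 1 0 0
  0 0 0 0
  0 2 0 0
After step 2: ants at (3,1),(0,3)
  0 0 0 1
  0 0 0 0
  0 0 0 0
  0 1 0 0
  0 1 0 0
After step 3: ants at (4,1),(1,3)
  0 0 0 0
  0 0 0 1
  0 0 0 0
  0 0 0 0
  0 2 0 0
After step 4: ants at (3,1),(0,3)
  0 0 0 1
  0 0 0 0
  0 0 0 0
  0 1 0 0
  0 1 0 0

0 0 0 1
0 0 0 0
0 0 0 0
0 1 0 0
0 1 0 0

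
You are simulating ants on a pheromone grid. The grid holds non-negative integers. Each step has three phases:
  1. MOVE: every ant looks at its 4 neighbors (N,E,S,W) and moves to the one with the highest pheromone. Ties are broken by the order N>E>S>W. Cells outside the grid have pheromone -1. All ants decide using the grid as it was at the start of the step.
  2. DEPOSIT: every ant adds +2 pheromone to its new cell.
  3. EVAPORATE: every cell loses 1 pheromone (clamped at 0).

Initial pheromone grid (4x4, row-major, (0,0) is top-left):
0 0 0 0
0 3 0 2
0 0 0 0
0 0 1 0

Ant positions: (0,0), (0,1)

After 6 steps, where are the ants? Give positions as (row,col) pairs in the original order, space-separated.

Step 1: ant0:(0,0)->E->(0,1) | ant1:(0,1)->S->(1,1)
  grid max=4 at (1,1)
Step 2: ant0:(0,1)->S->(1,1) | ant1:(1,1)->N->(0,1)
  grid max=5 at (1,1)
Step 3: ant0:(1,1)->N->(0,1) | ant1:(0,1)->S->(1,1)
  grid max=6 at (1,1)
Step 4: ant0:(0,1)->S->(1,1) | ant1:(1,1)->N->(0,1)
  grid max=7 at (1,1)
Step 5: ant0:(1,1)->N->(0,1) | ant1:(0,1)->S->(1,1)
  grid max=8 at (1,1)
Step 6: ant0:(0,1)->S->(1,1) | ant1:(1,1)->N->(0,1)
  grid max=9 at (1,1)

(1,1) (0,1)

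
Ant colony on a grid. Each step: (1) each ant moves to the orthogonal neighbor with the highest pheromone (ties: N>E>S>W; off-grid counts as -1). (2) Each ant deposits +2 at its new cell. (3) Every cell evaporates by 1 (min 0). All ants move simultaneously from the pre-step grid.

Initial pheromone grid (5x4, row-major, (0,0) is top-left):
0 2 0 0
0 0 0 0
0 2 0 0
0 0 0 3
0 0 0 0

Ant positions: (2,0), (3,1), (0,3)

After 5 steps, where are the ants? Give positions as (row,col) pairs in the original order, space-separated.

Step 1: ant0:(2,0)->E->(2,1) | ant1:(3,1)->N->(2,1) | ant2:(0,3)->S->(1,3)
  grid max=5 at (2,1)
Step 2: ant0:(2,1)->N->(1,1) | ant1:(2,1)->N->(1,1) | ant2:(1,3)->N->(0,3)
  grid max=4 at (2,1)
Step 3: ant0:(1,1)->S->(2,1) | ant1:(1,1)->S->(2,1) | ant2:(0,3)->S->(1,3)
  grid max=7 at (2,1)
Step 4: ant0:(2,1)->N->(1,1) | ant1:(2,1)->N->(1,1) | ant2:(1,3)->N->(0,3)
  grid max=6 at (2,1)
Step 5: ant0:(1,1)->S->(2,1) | ant1:(1,1)->S->(2,1) | ant2:(0,3)->S->(1,3)
  grid max=9 at (2,1)

(2,1) (2,1) (1,3)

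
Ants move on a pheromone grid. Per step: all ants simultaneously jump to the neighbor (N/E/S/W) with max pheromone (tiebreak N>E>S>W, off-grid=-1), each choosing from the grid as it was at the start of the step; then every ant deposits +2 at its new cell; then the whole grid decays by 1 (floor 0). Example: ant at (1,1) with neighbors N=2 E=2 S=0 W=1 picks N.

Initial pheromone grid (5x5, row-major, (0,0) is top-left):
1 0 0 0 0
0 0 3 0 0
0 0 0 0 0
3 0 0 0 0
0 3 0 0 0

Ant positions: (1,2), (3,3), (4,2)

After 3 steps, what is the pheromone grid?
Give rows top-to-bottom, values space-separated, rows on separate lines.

After step 1: ants at (0,2),(2,3),(4,1)
  0 0 1 0 0
  0 0 2 0 0
  0 0 0 1 0
  2 0 0 0 0
  0 4 0 0 0
After step 2: ants at (1,2),(1,3),(3,1)
  0 0 0 0 0
  0 0 3 1 0
  0 0 0 0 0
  1 1 0 0 0
  0 3 0 0 0
After step 3: ants at (1,3),(1,2),(4,1)
  0 0 0 0 0
  0 0 4 2 0
  0 0 0 0 0
  0 0 0 0 0
  0 4 0 0 0

0 0 0 0 0
0 0 4 2 0
0 0 0 0 0
0 0 0 0 0
0 4 0 0 0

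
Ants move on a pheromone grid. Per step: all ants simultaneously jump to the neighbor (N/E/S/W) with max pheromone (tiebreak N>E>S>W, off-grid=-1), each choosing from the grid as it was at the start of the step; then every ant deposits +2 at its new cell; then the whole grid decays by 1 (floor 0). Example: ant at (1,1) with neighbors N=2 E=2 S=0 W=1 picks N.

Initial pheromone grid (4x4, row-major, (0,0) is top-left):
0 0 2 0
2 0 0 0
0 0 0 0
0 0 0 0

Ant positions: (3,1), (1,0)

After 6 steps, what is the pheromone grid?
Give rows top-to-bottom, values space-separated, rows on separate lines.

After step 1: ants at (2,1),(0,0)
  1 0 1 0
  1 0 0 0
  0 1 0 0
  0 0 0 0
After step 2: ants at (1,1),(1,0)
  0 0 0 0
  2 1 0 0
  0 0 0 0
  0 0 0 0
After step 3: ants at (1,0),(1,1)
  0 0 0 0
  3 2 0 0
  0 0 0 0
  0 0 0 0
After step 4: ants at (1,1),(1,0)
  0 0 0 0
  4 3 0 0
  0 0 0 0
  0 0 0 0
After step 5: ants at (1,0),(1,1)
  0 0 0 0
  5 4 0 0
  0 0 0 0
  0 0 0 0
After step 6: ants at (1,1),(1,0)
  0 0 0 0
  6 5 0 0
  0 0 0 0
  0 0 0 0

0 0 0 0
6 5 0 0
0 0 0 0
0 0 0 0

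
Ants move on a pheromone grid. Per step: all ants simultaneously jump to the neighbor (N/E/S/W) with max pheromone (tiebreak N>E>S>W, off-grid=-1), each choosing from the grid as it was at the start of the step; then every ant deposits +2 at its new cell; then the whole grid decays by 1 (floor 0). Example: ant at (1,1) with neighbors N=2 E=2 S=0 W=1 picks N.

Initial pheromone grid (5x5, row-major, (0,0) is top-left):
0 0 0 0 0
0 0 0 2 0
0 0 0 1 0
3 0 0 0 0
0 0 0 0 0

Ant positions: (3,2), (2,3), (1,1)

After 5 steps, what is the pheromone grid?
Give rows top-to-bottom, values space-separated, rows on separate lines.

After step 1: ants at (2,2),(1,3),(0,1)
  0 1 0 0 0
  0 0 0 3 0
  0 0 1 0 0
  2 0 0 0 0
  0 0 0 0 0
After step 2: ants at (1,2),(0,3),(0,2)
  0 0 1 1 0
  0 0 1 2 0
  0 0 0 0 0
  1 0 0 0 0
  0 0 0 0 0
After step 3: ants at (1,3),(1,3),(0,3)
  0 0 0 2 0
  0 0 0 5 0
  0 0 0 0 0
  0 0 0 0 0
  0 0 0 0 0
After step 4: ants at (0,3),(0,3),(1,3)
  0 0 0 5 0
  0 0 0 6 0
  0 0 0 0 0
  0 0 0 0 0
  0 0 0 0 0
After step 5: ants at (1,3),(1,3),(0,3)
  0 0 0 6 0
  0 0 0 9 0
  0 0 0 0 0
  0 0 0 0 0
  0 0 0 0 0

0 0 0 6 0
0 0 0 9 0
0 0 0 0 0
0 0 0 0 0
0 0 0 0 0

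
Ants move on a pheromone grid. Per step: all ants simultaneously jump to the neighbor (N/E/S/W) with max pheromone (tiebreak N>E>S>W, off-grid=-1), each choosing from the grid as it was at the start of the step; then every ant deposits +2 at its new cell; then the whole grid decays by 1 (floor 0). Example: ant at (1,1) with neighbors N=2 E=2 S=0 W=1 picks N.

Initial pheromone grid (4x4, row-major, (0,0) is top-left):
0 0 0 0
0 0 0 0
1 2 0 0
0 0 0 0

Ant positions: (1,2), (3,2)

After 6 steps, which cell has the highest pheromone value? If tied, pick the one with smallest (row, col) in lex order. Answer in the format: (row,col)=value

Step 1: ant0:(1,2)->N->(0,2) | ant1:(3,2)->N->(2,2)
  grid max=1 at (0,2)
Step 2: ant0:(0,2)->E->(0,3) | ant1:(2,2)->W->(2,1)
  grid max=2 at (2,1)
Step 3: ant0:(0,3)->S->(1,3) | ant1:(2,1)->N->(1,1)
  grid max=1 at (1,1)
Step 4: ant0:(1,3)->N->(0,3) | ant1:(1,1)->S->(2,1)
  grid max=2 at (2,1)
Step 5: ant0:(0,3)->S->(1,3) | ant1:(2,1)->N->(1,1)
  grid max=1 at (1,1)
Step 6: ant0:(1,3)->N->(0,3) | ant1:(1,1)->S->(2,1)
  grid max=2 at (2,1)
Final grid:
  0 0 0 1
  0 0 0 0
  0 2 0 0
  0 0 0 0
Max pheromone 2 at (2,1)

Answer: (2,1)=2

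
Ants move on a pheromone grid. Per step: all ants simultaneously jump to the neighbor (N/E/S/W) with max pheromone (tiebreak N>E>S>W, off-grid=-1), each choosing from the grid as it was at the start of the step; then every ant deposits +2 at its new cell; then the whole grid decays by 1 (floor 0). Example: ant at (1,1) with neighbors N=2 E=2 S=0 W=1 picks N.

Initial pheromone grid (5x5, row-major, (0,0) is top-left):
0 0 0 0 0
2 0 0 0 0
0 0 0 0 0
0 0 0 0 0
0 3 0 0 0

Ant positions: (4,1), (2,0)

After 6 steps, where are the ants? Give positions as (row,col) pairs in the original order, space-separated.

Step 1: ant0:(4,1)->N->(3,1) | ant1:(2,0)->N->(1,0)
  grid max=3 at (1,0)
Step 2: ant0:(3,1)->S->(4,1) | ant1:(1,0)->N->(0,0)
  grid max=3 at (4,1)
Step 3: ant0:(4,1)->N->(3,1) | ant1:(0,0)->S->(1,0)
  grid max=3 at (1,0)
Step 4: ant0:(3,1)->S->(4,1) | ant1:(1,0)->N->(0,0)
  grid max=3 at (4,1)
Step 5: ant0:(4,1)->N->(3,1) | ant1:(0,0)->S->(1,0)
  grid max=3 at (1,0)
Step 6: ant0:(3,1)->S->(4,1) | ant1:(1,0)->N->(0,0)
  grid max=3 at (4,1)

(4,1) (0,0)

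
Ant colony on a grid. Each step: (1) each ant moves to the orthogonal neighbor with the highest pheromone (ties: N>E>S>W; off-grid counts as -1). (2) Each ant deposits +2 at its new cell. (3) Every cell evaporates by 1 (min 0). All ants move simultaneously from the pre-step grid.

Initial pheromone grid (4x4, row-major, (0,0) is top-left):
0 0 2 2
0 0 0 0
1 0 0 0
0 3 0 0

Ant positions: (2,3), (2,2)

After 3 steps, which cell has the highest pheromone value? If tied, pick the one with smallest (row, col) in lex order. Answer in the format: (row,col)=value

Step 1: ant0:(2,3)->N->(1,3) | ant1:(2,2)->N->(1,2)
  grid max=2 at (3,1)
Step 2: ant0:(1,3)->N->(0,3) | ant1:(1,2)->N->(0,2)
  grid max=2 at (0,2)
Step 3: ant0:(0,3)->W->(0,2) | ant1:(0,2)->E->(0,3)
  grid max=3 at (0,2)
Final grid:
  0 0 3 3
  0 0 0 0
  0 0 0 0
  0 0 0 0
Max pheromone 3 at (0,2)

Answer: (0,2)=3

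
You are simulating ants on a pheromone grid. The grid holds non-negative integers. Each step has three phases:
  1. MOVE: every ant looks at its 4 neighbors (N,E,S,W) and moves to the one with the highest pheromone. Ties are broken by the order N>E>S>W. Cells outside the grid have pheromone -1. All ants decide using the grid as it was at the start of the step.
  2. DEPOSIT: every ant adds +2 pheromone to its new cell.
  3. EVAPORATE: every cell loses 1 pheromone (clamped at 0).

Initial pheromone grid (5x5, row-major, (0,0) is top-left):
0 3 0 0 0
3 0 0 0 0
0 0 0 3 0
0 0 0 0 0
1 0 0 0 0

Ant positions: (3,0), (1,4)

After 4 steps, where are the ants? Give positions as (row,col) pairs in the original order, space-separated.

Step 1: ant0:(3,0)->S->(4,0) | ant1:(1,4)->N->(0,4)
  grid max=2 at (0,1)
Step 2: ant0:(4,0)->N->(3,0) | ant1:(0,4)->S->(1,4)
  grid max=1 at (0,1)
Step 3: ant0:(3,0)->S->(4,0) | ant1:(1,4)->N->(0,4)
  grid max=2 at (4,0)
Step 4: ant0:(4,0)->N->(3,0) | ant1:(0,4)->S->(1,4)
  grid max=1 at (1,4)

(3,0) (1,4)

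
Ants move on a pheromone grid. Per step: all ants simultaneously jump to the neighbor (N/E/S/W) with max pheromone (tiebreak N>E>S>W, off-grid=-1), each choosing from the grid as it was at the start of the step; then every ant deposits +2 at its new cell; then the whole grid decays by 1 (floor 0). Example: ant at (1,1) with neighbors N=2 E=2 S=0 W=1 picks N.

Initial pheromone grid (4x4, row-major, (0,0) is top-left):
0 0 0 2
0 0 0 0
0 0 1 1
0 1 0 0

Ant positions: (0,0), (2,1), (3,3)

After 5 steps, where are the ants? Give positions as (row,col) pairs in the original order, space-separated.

Step 1: ant0:(0,0)->E->(0,1) | ant1:(2,1)->E->(2,2) | ant2:(3,3)->N->(2,3)
  grid max=2 at (2,2)
Step 2: ant0:(0,1)->E->(0,2) | ant1:(2,2)->E->(2,3) | ant2:(2,3)->W->(2,2)
  grid max=3 at (2,2)
Step 3: ant0:(0,2)->E->(0,3) | ant1:(2,3)->W->(2,2) | ant2:(2,2)->E->(2,3)
  grid max=4 at (2,2)
Step 4: ant0:(0,3)->S->(1,3) | ant1:(2,2)->E->(2,3) | ant2:(2,3)->W->(2,2)
  grid max=5 at (2,2)
Step 5: ant0:(1,3)->S->(2,3) | ant1:(2,3)->W->(2,2) | ant2:(2,2)->E->(2,3)
  grid max=8 at (2,3)

(2,3) (2,2) (2,3)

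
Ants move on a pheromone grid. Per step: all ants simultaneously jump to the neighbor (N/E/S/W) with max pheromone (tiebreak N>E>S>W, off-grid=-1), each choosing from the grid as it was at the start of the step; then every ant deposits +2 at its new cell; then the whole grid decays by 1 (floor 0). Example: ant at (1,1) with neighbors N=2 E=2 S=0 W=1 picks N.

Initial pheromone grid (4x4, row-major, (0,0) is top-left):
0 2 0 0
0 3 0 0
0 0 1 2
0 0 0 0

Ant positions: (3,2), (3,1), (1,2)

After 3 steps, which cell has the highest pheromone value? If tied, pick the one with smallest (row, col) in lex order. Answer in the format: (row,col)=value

Step 1: ant0:(3,2)->N->(2,2) | ant1:(3,1)->N->(2,1) | ant2:(1,2)->W->(1,1)
  grid max=4 at (1,1)
Step 2: ant0:(2,2)->E->(2,3) | ant1:(2,1)->N->(1,1) | ant2:(1,1)->N->(0,1)
  grid max=5 at (1,1)
Step 3: ant0:(2,3)->W->(2,2) | ant1:(1,1)->N->(0,1) | ant2:(0,1)->S->(1,1)
  grid max=6 at (1,1)
Final grid:
  0 3 0 0
  0 6 0 0
  0 0 2 1
  0 0 0 0
Max pheromone 6 at (1,1)

Answer: (1,1)=6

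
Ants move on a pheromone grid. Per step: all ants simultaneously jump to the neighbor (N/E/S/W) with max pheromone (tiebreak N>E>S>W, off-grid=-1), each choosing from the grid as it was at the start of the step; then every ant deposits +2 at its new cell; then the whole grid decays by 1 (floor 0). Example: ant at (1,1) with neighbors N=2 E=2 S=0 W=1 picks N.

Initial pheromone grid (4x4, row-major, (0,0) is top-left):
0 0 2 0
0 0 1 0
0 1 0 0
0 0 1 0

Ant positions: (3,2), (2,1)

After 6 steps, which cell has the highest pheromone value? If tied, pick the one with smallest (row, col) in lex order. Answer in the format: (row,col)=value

Answer: (0,3)=5

Derivation:
Step 1: ant0:(3,2)->N->(2,2) | ant1:(2,1)->N->(1,1)
  grid max=1 at (0,2)
Step 2: ant0:(2,2)->N->(1,2) | ant1:(1,1)->N->(0,1)
  grid max=1 at (0,1)
Step 3: ant0:(1,2)->N->(0,2) | ant1:(0,1)->E->(0,2)
  grid max=3 at (0,2)
Step 4: ant0:(0,2)->E->(0,3) | ant1:(0,2)->E->(0,3)
  grid max=3 at (0,3)
Step 5: ant0:(0,3)->W->(0,2) | ant1:(0,3)->W->(0,2)
  grid max=5 at (0,2)
Step 6: ant0:(0,2)->E->(0,3) | ant1:(0,2)->E->(0,3)
  grid max=5 at (0,3)
Final grid:
  0 0 4 5
  0 0 0 0
  0 0 0 0
  0 0 0 0
Max pheromone 5 at (0,3)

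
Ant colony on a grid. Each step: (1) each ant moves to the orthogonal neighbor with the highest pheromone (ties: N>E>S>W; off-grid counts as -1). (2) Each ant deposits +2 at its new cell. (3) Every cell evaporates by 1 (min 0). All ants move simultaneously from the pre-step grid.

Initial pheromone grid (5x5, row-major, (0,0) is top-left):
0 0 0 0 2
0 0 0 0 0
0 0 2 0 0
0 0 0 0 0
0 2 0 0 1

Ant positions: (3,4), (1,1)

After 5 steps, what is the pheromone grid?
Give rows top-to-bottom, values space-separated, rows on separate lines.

After step 1: ants at (4,4),(0,1)
  0 1 0 0 1
  0 0 0 0 0
  0 0 1 0 0
  0 0 0 0 0
  0 1 0 0 2
After step 2: ants at (3,4),(0,2)
  0 0 1 0 0
  0 0 0 0 0
  0 0 0 0 0
  0 0 0 0 1
  0 0 0 0 1
After step 3: ants at (4,4),(0,3)
  0 0 0 1 0
  0 0 0 0 0
  0 0 0 0 0
  0 0 0 0 0
  0 0 0 0 2
After step 4: ants at (3,4),(0,4)
  0 0 0 0 1
  0 0 0 0 0
  0 0 0 0 0
  0 0 0 0 1
  0 0 0 0 1
After step 5: ants at (4,4),(1,4)
  0 0 0 0 0
  0 0 0 0 1
  0 0 0 0 0
  0 0 0 0 0
  0 0 0 0 2

0 0 0 0 0
0 0 0 0 1
0 0 0 0 0
0 0 0 0 0
0 0 0 0 2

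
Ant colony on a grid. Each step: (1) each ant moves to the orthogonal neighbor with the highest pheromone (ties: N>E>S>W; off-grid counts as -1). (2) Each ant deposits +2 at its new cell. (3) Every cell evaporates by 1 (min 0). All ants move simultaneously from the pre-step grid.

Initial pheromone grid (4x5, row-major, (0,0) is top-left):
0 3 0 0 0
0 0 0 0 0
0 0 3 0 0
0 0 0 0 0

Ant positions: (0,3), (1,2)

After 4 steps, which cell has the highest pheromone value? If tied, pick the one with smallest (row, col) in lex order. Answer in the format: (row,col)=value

Answer: (2,2)=3

Derivation:
Step 1: ant0:(0,3)->E->(0,4) | ant1:(1,2)->S->(2,2)
  grid max=4 at (2,2)
Step 2: ant0:(0,4)->S->(1,4) | ant1:(2,2)->N->(1,2)
  grid max=3 at (2,2)
Step 3: ant0:(1,4)->N->(0,4) | ant1:(1,2)->S->(2,2)
  grid max=4 at (2,2)
Step 4: ant0:(0,4)->S->(1,4) | ant1:(2,2)->N->(1,2)
  grid max=3 at (2,2)
Final grid:
  0 0 0 0 0
  0 0 1 0 1
  0 0 3 0 0
  0 0 0 0 0
Max pheromone 3 at (2,2)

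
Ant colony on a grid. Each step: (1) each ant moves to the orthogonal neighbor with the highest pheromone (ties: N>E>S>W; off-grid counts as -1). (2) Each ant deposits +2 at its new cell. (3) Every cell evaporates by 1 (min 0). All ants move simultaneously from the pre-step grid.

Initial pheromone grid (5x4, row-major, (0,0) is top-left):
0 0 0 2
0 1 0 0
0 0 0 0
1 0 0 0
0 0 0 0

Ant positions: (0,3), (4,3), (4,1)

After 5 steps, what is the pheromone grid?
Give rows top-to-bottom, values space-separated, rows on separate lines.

After step 1: ants at (1,3),(3,3),(3,1)
  0 0 0 1
  0 0 0 1
  0 0 0 0
  0 1 0 1
  0 0 0 0
After step 2: ants at (0,3),(2,3),(2,1)
  0 0 0 2
  0 0 0 0
  0 1 0 1
  0 0 0 0
  0 0 0 0
After step 3: ants at (1,3),(1,3),(1,1)
  0 0 0 1
  0 1 0 3
  0 0 0 0
  0 0 0 0
  0 0 0 0
After step 4: ants at (0,3),(0,3),(0,1)
  0 1 0 4
  0 0 0 2
  0 0 0 0
  0 0 0 0
  0 0 0 0
After step 5: ants at (1,3),(1,3),(0,2)
  0 0 1 3
  0 0 0 5
  0 0 0 0
  0 0 0 0
  0 0 0 0

0 0 1 3
0 0 0 5
0 0 0 0
0 0 0 0
0 0 0 0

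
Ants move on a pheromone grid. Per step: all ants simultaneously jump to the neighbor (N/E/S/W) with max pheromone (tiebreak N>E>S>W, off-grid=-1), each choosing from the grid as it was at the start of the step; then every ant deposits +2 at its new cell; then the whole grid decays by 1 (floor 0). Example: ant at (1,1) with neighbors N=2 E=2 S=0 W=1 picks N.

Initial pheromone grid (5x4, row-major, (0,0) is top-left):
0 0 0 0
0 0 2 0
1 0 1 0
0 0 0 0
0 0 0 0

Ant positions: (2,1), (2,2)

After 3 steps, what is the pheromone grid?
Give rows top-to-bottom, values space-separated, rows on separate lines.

After step 1: ants at (2,2),(1,2)
  0 0 0 0
  0 0 3 0
  0 0 2 0
  0 0 0 0
  0 0 0 0
After step 2: ants at (1,2),(2,2)
  0 0 0 0
  0 0 4 0
  0 0 3 0
  0 0 0 0
  0 0 0 0
After step 3: ants at (2,2),(1,2)
  0 0 0 0
  0 0 5 0
  0 0 4 0
  0 0 0 0
  0 0 0 0

0 0 0 0
0 0 5 0
0 0 4 0
0 0 0 0
0 0 0 0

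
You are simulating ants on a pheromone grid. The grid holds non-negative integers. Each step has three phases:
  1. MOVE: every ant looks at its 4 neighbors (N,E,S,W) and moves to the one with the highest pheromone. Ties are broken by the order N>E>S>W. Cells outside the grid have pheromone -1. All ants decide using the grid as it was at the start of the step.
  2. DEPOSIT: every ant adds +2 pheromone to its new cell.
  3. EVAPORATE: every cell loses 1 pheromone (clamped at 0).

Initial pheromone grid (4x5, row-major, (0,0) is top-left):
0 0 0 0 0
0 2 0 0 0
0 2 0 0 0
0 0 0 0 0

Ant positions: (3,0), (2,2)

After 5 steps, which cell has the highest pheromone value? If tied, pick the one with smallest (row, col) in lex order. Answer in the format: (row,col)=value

Step 1: ant0:(3,0)->N->(2,0) | ant1:(2,2)->W->(2,1)
  grid max=3 at (2,1)
Step 2: ant0:(2,0)->E->(2,1) | ant1:(2,1)->N->(1,1)
  grid max=4 at (2,1)
Step 3: ant0:(2,1)->N->(1,1) | ant1:(1,1)->S->(2,1)
  grid max=5 at (2,1)
Step 4: ant0:(1,1)->S->(2,1) | ant1:(2,1)->N->(1,1)
  grid max=6 at (2,1)
Step 5: ant0:(2,1)->N->(1,1) | ant1:(1,1)->S->(2,1)
  grid max=7 at (2,1)
Final grid:
  0 0 0 0 0
  0 5 0 0 0
  0 7 0 0 0
  0 0 0 0 0
Max pheromone 7 at (2,1)

Answer: (2,1)=7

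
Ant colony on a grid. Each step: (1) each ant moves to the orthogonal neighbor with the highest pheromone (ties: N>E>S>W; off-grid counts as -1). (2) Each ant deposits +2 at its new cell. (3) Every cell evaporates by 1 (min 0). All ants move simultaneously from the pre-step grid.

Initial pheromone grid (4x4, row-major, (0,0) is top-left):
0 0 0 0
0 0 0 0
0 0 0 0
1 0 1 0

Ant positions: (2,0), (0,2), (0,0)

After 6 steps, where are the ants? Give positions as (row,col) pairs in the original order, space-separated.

Step 1: ant0:(2,0)->S->(3,0) | ant1:(0,2)->E->(0,3) | ant2:(0,0)->E->(0,1)
  grid max=2 at (3,0)
Step 2: ant0:(3,0)->N->(2,0) | ant1:(0,3)->S->(1,3) | ant2:(0,1)->E->(0,2)
  grid max=1 at (0,2)
Step 3: ant0:(2,0)->S->(3,0) | ant1:(1,3)->N->(0,3) | ant2:(0,2)->E->(0,3)
  grid max=3 at (0,3)
Step 4: ant0:(3,0)->N->(2,0) | ant1:(0,3)->S->(1,3) | ant2:(0,3)->S->(1,3)
  grid max=3 at (1,3)
Step 5: ant0:(2,0)->S->(3,0) | ant1:(1,3)->N->(0,3) | ant2:(1,3)->N->(0,3)
  grid max=5 at (0,3)
Step 6: ant0:(3,0)->N->(2,0) | ant1:(0,3)->S->(1,3) | ant2:(0,3)->S->(1,3)
  grid max=5 at (1,3)

(2,0) (1,3) (1,3)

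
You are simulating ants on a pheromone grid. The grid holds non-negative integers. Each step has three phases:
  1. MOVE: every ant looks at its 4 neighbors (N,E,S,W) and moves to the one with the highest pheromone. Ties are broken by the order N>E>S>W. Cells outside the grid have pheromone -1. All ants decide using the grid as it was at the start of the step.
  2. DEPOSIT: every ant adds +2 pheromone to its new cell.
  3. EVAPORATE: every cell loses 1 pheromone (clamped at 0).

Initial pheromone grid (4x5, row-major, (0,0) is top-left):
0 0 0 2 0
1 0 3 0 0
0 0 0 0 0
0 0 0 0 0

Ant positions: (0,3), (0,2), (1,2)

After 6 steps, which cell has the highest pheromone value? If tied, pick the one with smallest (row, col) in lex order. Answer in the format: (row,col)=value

Answer: (1,2)=13

Derivation:
Step 1: ant0:(0,3)->E->(0,4) | ant1:(0,2)->S->(1,2) | ant2:(1,2)->N->(0,2)
  grid max=4 at (1,2)
Step 2: ant0:(0,4)->W->(0,3) | ant1:(1,2)->N->(0,2) | ant2:(0,2)->S->(1,2)
  grid max=5 at (1,2)
Step 3: ant0:(0,3)->W->(0,2) | ant1:(0,2)->S->(1,2) | ant2:(1,2)->N->(0,2)
  grid max=6 at (1,2)
Step 4: ant0:(0,2)->S->(1,2) | ant1:(1,2)->N->(0,2) | ant2:(0,2)->S->(1,2)
  grid max=9 at (1,2)
Step 5: ant0:(1,2)->N->(0,2) | ant1:(0,2)->S->(1,2) | ant2:(1,2)->N->(0,2)
  grid max=10 at (1,2)
Step 6: ant0:(0,2)->S->(1,2) | ant1:(1,2)->N->(0,2) | ant2:(0,2)->S->(1,2)
  grid max=13 at (1,2)
Final grid:
  0 0 10 0 0
  0 0 13 0 0
  0 0 0 0 0
  0 0 0 0 0
Max pheromone 13 at (1,2)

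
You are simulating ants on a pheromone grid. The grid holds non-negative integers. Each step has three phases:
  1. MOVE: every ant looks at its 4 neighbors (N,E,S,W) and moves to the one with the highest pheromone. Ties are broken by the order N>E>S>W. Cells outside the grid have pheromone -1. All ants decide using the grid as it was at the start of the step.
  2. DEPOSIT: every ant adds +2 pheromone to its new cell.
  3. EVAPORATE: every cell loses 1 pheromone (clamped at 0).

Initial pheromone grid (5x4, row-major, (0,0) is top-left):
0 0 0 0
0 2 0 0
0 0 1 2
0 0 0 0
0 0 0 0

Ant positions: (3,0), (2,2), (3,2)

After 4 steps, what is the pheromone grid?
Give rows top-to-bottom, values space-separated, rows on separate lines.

After step 1: ants at (2,0),(2,3),(2,2)
  0 0 0 0
  0 1 0 0
  1 0 2 3
  0 0 0 0
  0 0 0 0
After step 2: ants at (1,0),(2,2),(2,3)
  0 0 0 0
  1 0 0 0
  0 0 3 4
  0 0 0 0
  0 0 0 0
After step 3: ants at (0,0),(2,3),(2,2)
  1 0 0 0
  0 0 0 0
  0 0 4 5
  0 0 0 0
  0 0 0 0
After step 4: ants at (0,1),(2,2),(2,3)
  0 1 0 0
  0 0 0 0
  0 0 5 6
  0 0 0 0
  0 0 0 0

0 1 0 0
0 0 0 0
0 0 5 6
0 0 0 0
0 0 0 0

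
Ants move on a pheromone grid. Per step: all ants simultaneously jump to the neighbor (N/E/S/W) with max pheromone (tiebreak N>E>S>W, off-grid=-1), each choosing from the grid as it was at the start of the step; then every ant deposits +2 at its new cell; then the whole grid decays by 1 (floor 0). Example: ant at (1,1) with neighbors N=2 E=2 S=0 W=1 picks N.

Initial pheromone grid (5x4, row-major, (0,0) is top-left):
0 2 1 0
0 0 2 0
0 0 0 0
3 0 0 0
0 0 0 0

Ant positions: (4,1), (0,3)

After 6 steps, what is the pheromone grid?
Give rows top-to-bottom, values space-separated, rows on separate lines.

After step 1: ants at (3,1),(0,2)
  0 1 2 0
  0 0 1 0
  0 0 0 0
  2 1 0 0
  0 0 0 0
After step 2: ants at (3,0),(1,2)
  0 0 1 0
  0 0 2 0
  0 0 0 0
  3 0 0 0
  0 0 0 0
After step 3: ants at (2,0),(0,2)
  0 0 2 0
  0 0 1 0
  1 0 0 0
  2 0 0 0
  0 0 0 0
After step 4: ants at (3,0),(1,2)
  0 0 1 0
  0 0 2 0
  0 0 0 0
  3 0 0 0
  0 0 0 0
After step 5: ants at (2,0),(0,2)
  0 0 2 0
  0 0 1 0
  1 0 0 0
  2 0 0 0
  0 0 0 0
After step 6: ants at (3,0),(1,2)
  0 0 1 0
  0 0 2 0
  0 0 0 0
  3 0 0 0
  0 0 0 0

0 0 1 0
0 0 2 0
0 0 0 0
3 0 0 0
0 0 0 0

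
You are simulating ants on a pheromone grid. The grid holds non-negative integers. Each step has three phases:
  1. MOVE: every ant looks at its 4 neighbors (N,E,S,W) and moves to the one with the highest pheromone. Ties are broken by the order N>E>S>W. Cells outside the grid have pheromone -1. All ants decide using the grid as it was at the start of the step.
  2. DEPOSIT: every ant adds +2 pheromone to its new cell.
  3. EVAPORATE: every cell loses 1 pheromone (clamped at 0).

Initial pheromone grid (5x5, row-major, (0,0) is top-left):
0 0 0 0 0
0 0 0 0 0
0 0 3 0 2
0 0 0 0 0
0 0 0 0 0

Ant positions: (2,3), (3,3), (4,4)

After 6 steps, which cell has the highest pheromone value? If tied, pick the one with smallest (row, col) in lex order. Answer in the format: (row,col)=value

Answer: (2,2)=13

Derivation:
Step 1: ant0:(2,3)->W->(2,2) | ant1:(3,3)->N->(2,3) | ant2:(4,4)->N->(3,4)
  grid max=4 at (2,2)
Step 2: ant0:(2,2)->E->(2,3) | ant1:(2,3)->W->(2,2) | ant2:(3,4)->N->(2,4)
  grid max=5 at (2,2)
Step 3: ant0:(2,3)->W->(2,2) | ant1:(2,2)->E->(2,3) | ant2:(2,4)->W->(2,3)
  grid max=6 at (2,2)
Step 4: ant0:(2,2)->E->(2,3) | ant1:(2,3)->W->(2,2) | ant2:(2,3)->W->(2,2)
  grid max=9 at (2,2)
Step 5: ant0:(2,3)->W->(2,2) | ant1:(2,2)->E->(2,3) | ant2:(2,2)->E->(2,3)
  grid max=10 at (2,2)
Step 6: ant0:(2,2)->E->(2,3) | ant1:(2,3)->W->(2,2) | ant2:(2,3)->W->(2,2)
  grid max=13 at (2,2)
Final grid:
  0 0 0 0 0
  0 0 0 0 0
  0 0 13 10 0
  0 0 0 0 0
  0 0 0 0 0
Max pheromone 13 at (2,2)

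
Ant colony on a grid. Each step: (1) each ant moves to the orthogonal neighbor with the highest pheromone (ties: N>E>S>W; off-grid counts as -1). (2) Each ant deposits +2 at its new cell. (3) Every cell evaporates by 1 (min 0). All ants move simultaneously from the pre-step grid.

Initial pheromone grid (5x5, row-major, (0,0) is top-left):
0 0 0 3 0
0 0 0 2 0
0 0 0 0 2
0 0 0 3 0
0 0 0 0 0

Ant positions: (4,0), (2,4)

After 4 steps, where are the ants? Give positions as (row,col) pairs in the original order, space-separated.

Step 1: ant0:(4,0)->N->(3,0) | ant1:(2,4)->N->(1,4)
  grid max=2 at (0,3)
Step 2: ant0:(3,0)->N->(2,0) | ant1:(1,4)->S->(2,4)
  grid max=2 at (2,4)
Step 3: ant0:(2,0)->N->(1,0) | ant1:(2,4)->N->(1,4)
  grid max=1 at (1,0)
Step 4: ant0:(1,0)->N->(0,0) | ant1:(1,4)->S->(2,4)
  grid max=2 at (2,4)

(0,0) (2,4)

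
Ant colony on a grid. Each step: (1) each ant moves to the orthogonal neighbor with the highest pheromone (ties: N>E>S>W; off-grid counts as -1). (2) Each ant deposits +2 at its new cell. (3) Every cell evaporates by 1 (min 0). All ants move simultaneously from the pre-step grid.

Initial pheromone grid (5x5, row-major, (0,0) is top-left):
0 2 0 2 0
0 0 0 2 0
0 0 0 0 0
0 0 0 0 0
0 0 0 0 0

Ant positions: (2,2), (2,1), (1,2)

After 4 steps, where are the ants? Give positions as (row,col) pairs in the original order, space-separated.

Step 1: ant0:(2,2)->N->(1,2) | ant1:(2,1)->N->(1,1) | ant2:(1,2)->E->(1,3)
  grid max=3 at (1,3)
Step 2: ant0:(1,2)->E->(1,3) | ant1:(1,1)->N->(0,1) | ant2:(1,3)->N->(0,3)
  grid max=4 at (1,3)
Step 3: ant0:(1,3)->N->(0,3) | ant1:(0,1)->E->(0,2) | ant2:(0,3)->S->(1,3)
  grid max=5 at (1,3)
Step 4: ant0:(0,3)->S->(1,3) | ant1:(0,2)->E->(0,3) | ant2:(1,3)->N->(0,3)
  grid max=6 at (0,3)

(1,3) (0,3) (0,3)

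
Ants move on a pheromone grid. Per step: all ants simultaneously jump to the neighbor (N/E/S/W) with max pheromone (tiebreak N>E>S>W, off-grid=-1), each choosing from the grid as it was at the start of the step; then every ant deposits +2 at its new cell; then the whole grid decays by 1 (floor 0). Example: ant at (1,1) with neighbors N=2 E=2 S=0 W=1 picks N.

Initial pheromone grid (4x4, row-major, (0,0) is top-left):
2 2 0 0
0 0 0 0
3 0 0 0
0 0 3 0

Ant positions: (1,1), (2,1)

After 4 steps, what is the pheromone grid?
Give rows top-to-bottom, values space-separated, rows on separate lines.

After step 1: ants at (0,1),(2,0)
  1 3 0 0
  0 0 0 0
  4 0 0 0
  0 0 2 0
After step 2: ants at (0,0),(1,0)
  2 2 0 0
  1 0 0 0
  3 0 0 0
  0 0 1 0
After step 3: ants at (0,1),(2,0)
  1 3 0 0
  0 0 0 0
  4 0 0 0
  0 0 0 0
After step 4: ants at (0,0),(1,0)
  2 2 0 0
  1 0 0 0
  3 0 0 0
  0 0 0 0

2 2 0 0
1 0 0 0
3 0 0 0
0 0 0 0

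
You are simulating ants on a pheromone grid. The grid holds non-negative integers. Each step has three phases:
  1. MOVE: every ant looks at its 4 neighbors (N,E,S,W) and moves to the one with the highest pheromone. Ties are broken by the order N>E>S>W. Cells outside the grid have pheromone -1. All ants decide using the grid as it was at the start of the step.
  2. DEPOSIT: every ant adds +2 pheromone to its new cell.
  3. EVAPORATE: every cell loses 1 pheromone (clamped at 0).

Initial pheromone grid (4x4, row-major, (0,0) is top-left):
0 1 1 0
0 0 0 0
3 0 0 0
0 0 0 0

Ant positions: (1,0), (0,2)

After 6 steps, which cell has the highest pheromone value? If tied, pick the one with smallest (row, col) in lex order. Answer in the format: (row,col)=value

Answer: (2,0)=3

Derivation:
Step 1: ant0:(1,0)->S->(2,0) | ant1:(0,2)->W->(0,1)
  grid max=4 at (2,0)
Step 2: ant0:(2,0)->N->(1,0) | ant1:(0,1)->E->(0,2)
  grid max=3 at (2,0)
Step 3: ant0:(1,0)->S->(2,0) | ant1:(0,2)->W->(0,1)
  grid max=4 at (2,0)
Step 4: ant0:(2,0)->N->(1,0) | ant1:(0,1)->E->(0,2)
  grid max=3 at (2,0)
Step 5: ant0:(1,0)->S->(2,0) | ant1:(0,2)->W->(0,1)
  grid max=4 at (2,0)
Step 6: ant0:(2,0)->N->(1,0) | ant1:(0,1)->E->(0,2)
  grid max=3 at (2,0)
Final grid:
  0 1 1 0
  1 0 0 0
  3 0 0 0
  0 0 0 0
Max pheromone 3 at (2,0)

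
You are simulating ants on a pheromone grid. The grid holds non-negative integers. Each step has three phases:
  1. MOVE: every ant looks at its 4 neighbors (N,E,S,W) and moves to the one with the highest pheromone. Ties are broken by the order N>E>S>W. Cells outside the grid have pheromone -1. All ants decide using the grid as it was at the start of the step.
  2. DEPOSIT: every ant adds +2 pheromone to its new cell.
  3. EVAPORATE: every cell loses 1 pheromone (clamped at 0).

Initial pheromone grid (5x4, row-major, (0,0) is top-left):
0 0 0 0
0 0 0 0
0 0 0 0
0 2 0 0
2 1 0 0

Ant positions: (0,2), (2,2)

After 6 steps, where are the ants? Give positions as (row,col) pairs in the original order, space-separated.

Step 1: ant0:(0,2)->E->(0,3) | ant1:(2,2)->N->(1,2)
  grid max=1 at (0,3)
Step 2: ant0:(0,3)->S->(1,3) | ant1:(1,2)->N->(0,2)
  grid max=1 at (0,2)
Step 3: ant0:(1,3)->N->(0,3) | ant1:(0,2)->E->(0,3)
  grid max=3 at (0,3)
Step 4: ant0:(0,3)->S->(1,3) | ant1:(0,3)->S->(1,3)
  grid max=3 at (1,3)
Step 5: ant0:(1,3)->N->(0,3) | ant1:(1,3)->N->(0,3)
  grid max=5 at (0,3)
Step 6: ant0:(0,3)->S->(1,3) | ant1:(0,3)->S->(1,3)
  grid max=5 at (1,3)

(1,3) (1,3)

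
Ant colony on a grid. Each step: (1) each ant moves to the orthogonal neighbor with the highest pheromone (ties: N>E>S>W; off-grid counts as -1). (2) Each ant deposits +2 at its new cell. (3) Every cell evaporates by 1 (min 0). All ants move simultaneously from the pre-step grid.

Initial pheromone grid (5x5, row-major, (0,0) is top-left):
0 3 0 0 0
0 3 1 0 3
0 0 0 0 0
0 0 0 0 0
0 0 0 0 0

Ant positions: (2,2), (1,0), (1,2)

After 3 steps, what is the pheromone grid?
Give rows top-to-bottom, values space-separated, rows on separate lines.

After step 1: ants at (1,2),(1,1),(1,1)
  0 2 0 0 0
  0 6 2 0 2
  0 0 0 0 0
  0 0 0 0 0
  0 0 0 0 0
After step 2: ants at (1,1),(0,1),(0,1)
  0 5 0 0 0
  0 7 1 0 1
  0 0 0 0 0
  0 0 0 0 0
  0 0 0 0 0
After step 3: ants at (0,1),(1,1),(1,1)
  0 6 0 0 0
  0 10 0 0 0
  0 0 0 0 0
  0 0 0 0 0
  0 0 0 0 0

0 6 0 0 0
0 10 0 0 0
0 0 0 0 0
0 0 0 0 0
0 0 0 0 0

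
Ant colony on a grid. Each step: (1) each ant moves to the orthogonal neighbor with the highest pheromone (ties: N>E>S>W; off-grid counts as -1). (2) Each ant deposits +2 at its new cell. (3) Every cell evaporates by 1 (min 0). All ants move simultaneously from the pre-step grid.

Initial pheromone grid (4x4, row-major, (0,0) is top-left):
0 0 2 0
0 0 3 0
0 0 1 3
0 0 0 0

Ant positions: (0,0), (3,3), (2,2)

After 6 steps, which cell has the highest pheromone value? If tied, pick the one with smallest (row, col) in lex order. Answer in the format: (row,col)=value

Answer: (0,2)=10

Derivation:
Step 1: ant0:(0,0)->E->(0,1) | ant1:(3,3)->N->(2,3) | ant2:(2,2)->N->(1,2)
  grid max=4 at (1,2)
Step 2: ant0:(0,1)->E->(0,2) | ant1:(2,3)->N->(1,3) | ant2:(1,2)->N->(0,2)
  grid max=4 at (0,2)
Step 3: ant0:(0,2)->S->(1,2) | ant1:(1,3)->S->(2,3) | ant2:(0,2)->S->(1,2)
  grid max=6 at (1,2)
Step 4: ant0:(1,2)->N->(0,2) | ant1:(2,3)->N->(1,3) | ant2:(1,2)->N->(0,2)
  grid max=6 at (0,2)
Step 5: ant0:(0,2)->S->(1,2) | ant1:(1,3)->W->(1,2) | ant2:(0,2)->S->(1,2)
  grid max=10 at (1,2)
Step 6: ant0:(1,2)->N->(0,2) | ant1:(1,2)->N->(0,2) | ant2:(1,2)->N->(0,2)
  grid max=10 at (0,2)
Final grid:
  0 0 10 0
  0 0 9 0
  0 0 0 1
  0 0 0 0
Max pheromone 10 at (0,2)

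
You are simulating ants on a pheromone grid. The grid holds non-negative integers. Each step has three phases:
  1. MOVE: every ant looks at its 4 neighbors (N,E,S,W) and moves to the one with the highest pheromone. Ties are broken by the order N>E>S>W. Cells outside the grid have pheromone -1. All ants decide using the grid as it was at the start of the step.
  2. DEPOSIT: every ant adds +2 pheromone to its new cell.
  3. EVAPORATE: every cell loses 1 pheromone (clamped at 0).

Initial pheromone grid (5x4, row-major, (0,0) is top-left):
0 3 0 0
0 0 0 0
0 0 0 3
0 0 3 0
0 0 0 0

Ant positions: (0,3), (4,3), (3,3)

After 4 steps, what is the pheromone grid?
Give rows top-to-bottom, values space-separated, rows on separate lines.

After step 1: ants at (1,3),(3,3),(2,3)
  0 2 0 0
  0 0 0 1
  0 0 0 4
  0 0 2 1
  0 0 0 0
After step 2: ants at (2,3),(2,3),(1,3)
  0 1 0 0
  0 0 0 2
  0 0 0 7
  0 0 1 0
  0 0 0 0
After step 3: ants at (1,3),(1,3),(2,3)
  0 0 0 0
  0 0 0 5
  0 0 0 8
  0 0 0 0
  0 0 0 0
After step 4: ants at (2,3),(2,3),(1,3)
  0 0 0 0
  0 0 0 6
  0 0 0 11
  0 0 0 0
  0 0 0 0

0 0 0 0
0 0 0 6
0 0 0 11
0 0 0 0
0 0 0 0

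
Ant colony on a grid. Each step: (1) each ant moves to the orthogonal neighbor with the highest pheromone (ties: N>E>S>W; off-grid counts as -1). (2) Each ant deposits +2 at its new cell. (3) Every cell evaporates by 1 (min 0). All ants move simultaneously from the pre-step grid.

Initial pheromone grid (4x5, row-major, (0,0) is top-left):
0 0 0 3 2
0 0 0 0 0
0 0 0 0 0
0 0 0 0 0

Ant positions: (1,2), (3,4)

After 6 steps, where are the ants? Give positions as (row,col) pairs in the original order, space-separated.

Step 1: ant0:(1,2)->N->(0,2) | ant1:(3,4)->N->(2,4)
  grid max=2 at (0,3)
Step 2: ant0:(0,2)->E->(0,3) | ant1:(2,4)->N->(1,4)
  grid max=3 at (0,3)
Step 3: ant0:(0,3)->E->(0,4) | ant1:(1,4)->N->(0,4)
  grid max=3 at (0,4)
Step 4: ant0:(0,4)->W->(0,3) | ant1:(0,4)->W->(0,3)
  grid max=5 at (0,3)
Step 5: ant0:(0,3)->E->(0,4) | ant1:(0,3)->E->(0,4)
  grid max=5 at (0,4)
Step 6: ant0:(0,4)->W->(0,3) | ant1:(0,4)->W->(0,3)
  grid max=7 at (0,3)

(0,3) (0,3)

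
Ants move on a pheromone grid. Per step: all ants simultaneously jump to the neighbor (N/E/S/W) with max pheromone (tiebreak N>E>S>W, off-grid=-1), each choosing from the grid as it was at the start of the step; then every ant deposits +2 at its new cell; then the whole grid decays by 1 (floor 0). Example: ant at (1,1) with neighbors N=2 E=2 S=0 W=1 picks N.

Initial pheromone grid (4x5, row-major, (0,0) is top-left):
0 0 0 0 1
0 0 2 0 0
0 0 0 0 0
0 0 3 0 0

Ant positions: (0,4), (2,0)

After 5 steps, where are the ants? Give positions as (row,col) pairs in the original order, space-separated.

Step 1: ant0:(0,4)->S->(1,4) | ant1:(2,0)->N->(1,0)
  grid max=2 at (3,2)
Step 2: ant0:(1,4)->N->(0,4) | ant1:(1,0)->N->(0,0)
  grid max=1 at (0,0)
Step 3: ant0:(0,4)->S->(1,4) | ant1:(0,0)->E->(0,1)
  grid max=1 at (0,1)
Step 4: ant0:(1,4)->N->(0,4) | ant1:(0,1)->E->(0,2)
  grid max=1 at (0,2)
Step 5: ant0:(0,4)->S->(1,4) | ant1:(0,2)->E->(0,3)
  grid max=1 at (0,3)

(1,4) (0,3)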